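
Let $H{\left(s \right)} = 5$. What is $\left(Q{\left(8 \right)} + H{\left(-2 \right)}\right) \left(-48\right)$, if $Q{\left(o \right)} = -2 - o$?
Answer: $240$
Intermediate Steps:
$\left(Q{\left(8 \right)} + H{\left(-2 \right)}\right) \left(-48\right) = \left(\left(-2 - 8\right) + 5\right) \left(-48\right) = \left(-10 + 5\right) \left(-48\right) = \left(-5\right) \left(-48\right) = 240$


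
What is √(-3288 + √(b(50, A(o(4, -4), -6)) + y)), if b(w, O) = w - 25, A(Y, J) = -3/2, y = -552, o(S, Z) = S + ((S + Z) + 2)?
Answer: √(-3288 + I*√527) ≈ 0.2002 + 57.341*I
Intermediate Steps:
o(S, Z) = 2 + Z + 2*S (o(S, Z) = S + (2 + S + Z) = 2 + Z + 2*S)
A(Y, J) = -3/2 (A(Y, J) = -3*½ = -3/2)
b(w, O) = -25 + w
√(-3288 + √(b(50, A(o(4, -4), -6)) + y)) = √(-3288 + √((-25 + 50) - 552)) = √(-3288 + √(25 - 552)) = √(-3288 + √(-527)) = √(-3288 + I*√527)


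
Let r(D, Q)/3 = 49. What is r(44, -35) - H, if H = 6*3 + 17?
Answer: 112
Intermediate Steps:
r(D, Q) = 147 (r(D, Q) = 3*49 = 147)
H = 35 (H = 18 + 17 = 35)
r(44, -35) - H = 147 - 1*35 = 147 - 35 = 112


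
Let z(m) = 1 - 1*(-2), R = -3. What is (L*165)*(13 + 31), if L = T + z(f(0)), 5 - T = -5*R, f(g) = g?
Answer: -50820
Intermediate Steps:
z(m) = 3 (z(m) = 1 + 2 = 3)
T = -10 (T = 5 - (-5)*(-3) = 5 - 1*15 = 5 - 15 = -10)
L = -7 (L = -10 + 3 = -7)
(L*165)*(13 + 31) = (-7*165)*(13 + 31) = -1155*44 = -50820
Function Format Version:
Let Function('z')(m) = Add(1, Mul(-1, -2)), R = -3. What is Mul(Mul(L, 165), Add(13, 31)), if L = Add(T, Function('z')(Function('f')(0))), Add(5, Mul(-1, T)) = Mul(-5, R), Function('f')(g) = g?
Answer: -50820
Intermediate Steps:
Function('z')(m) = 3 (Function('z')(m) = Add(1, 2) = 3)
T = -10 (T = Add(5, Mul(-1, Mul(-5, -3))) = Add(5, Mul(-1, 15)) = Add(5, -15) = -10)
L = -7 (L = Add(-10, 3) = -7)
Mul(Mul(L, 165), Add(13, 31)) = Mul(Mul(-7, 165), Add(13, 31)) = Mul(-1155, 44) = -50820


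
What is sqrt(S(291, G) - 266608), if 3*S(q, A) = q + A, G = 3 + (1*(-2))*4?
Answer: I*sqrt(2398614)/3 ≈ 516.25*I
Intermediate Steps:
G = -5 (G = 3 - 2*4 = 3 - 8 = -5)
S(q, A) = A/3 + q/3 (S(q, A) = (q + A)/3 = (A + q)/3 = A/3 + q/3)
sqrt(S(291, G) - 266608) = sqrt(((1/3)*(-5) + (1/3)*291) - 266608) = sqrt((-5/3 + 97) - 266608) = sqrt(286/3 - 266608) = sqrt(-799538/3) = I*sqrt(2398614)/3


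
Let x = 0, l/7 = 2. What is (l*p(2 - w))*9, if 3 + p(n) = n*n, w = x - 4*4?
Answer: 40446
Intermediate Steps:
l = 14 (l = 7*2 = 14)
w = -16 (w = 0 - 4*4 = 0 - 16 = -16)
p(n) = -3 + n² (p(n) = -3 + n*n = -3 + n²)
(l*p(2 - w))*9 = (14*(-3 + (2 - 1*(-16))²))*9 = (14*(-3 + (2 + 16)²))*9 = (14*(-3 + 18²))*9 = (14*(-3 + 324))*9 = (14*321)*9 = 4494*9 = 40446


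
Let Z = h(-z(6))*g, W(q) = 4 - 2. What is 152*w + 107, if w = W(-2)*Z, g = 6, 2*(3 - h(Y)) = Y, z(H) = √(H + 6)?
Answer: 5579 + 1824*√3 ≈ 8738.3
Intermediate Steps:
z(H) = √(6 + H)
h(Y) = 3 - Y/2
W(q) = 2
Z = 18 + 6*√3 (Z = (3 - (-1)*√(6 + 6)/2)*6 = (3 - (-1)*√12/2)*6 = (3 - (-1)*2*√3/2)*6 = (3 - (-1)*√3)*6 = (3 + √3)*6 = 18 + 6*√3 ≈ 28.392)
w = 36 + 12*√3 (w = 2*(18 + 6*√3) = 36 + 12*√3 ≈ 56.785)
152*w + 107 = 152*(36 + 12*√3) + 107 = (5472 + 1824*√3) + 107 = 5579 + 1824*√3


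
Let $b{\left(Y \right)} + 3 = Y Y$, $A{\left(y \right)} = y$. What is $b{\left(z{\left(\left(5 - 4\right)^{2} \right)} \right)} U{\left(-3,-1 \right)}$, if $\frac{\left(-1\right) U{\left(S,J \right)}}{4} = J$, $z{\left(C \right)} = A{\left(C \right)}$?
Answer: $-8$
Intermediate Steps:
$z{\left(C \right)} = C$
$U{\left(S,J \right)} = - 4 J$
$b{\left(Y \right)} = -3 + Y^{2}$ ($b{\left(Y \right)} = -3 + Y Y = -3 + Y^{2}$)
$b{\left(z{\left(\left(5 - 4\right)^{2} \right)} \right)} U{\left(-3,-1 \right)} = \left(-3 + \left(\left(5 - 4\right)^{2}\right)^{2}\right) \left(\left(-4\right) \left(-1\right)\right) = \left(-3 + \left(1^{2}\right)^{2}\right) 4 = \left(-3 + 1^{2}\right) 4 = \left(-3 + 1\right) 4 = \left(-2\right) 4 = -8$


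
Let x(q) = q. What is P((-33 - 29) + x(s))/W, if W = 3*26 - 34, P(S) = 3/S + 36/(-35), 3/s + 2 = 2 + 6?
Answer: -773/31570 ≈ -0.024485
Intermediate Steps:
s = ½ (s = 3/(-2 + (2 + 6)) = 3/(-2 + 8) = 3/6 = 3*(⅙) = ½ ≈ 0.50000)
P(S) = -36/35 + 3/S (P(S) = 3/S + 36*(-1/35) = 3/S - 36/35 = -36/35 + 3/S)
W = 44 (W = 78 - 34 = 44)
P((-33 - 29) + x(s))/W = (-36/35 + 3/((-33 - 29) + ½))/44 = (-36/35 + 3/(-62 + ½))*(1/44) = (-36/35 + 3/(-123/2))*(1/44) = (-36/35 + 3*(-2/123))*(1/44) = (-36/35 - 2/41)*(1/44) = -1546/1435*1/44 = -773/31570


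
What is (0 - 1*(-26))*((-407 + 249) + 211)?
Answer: 1378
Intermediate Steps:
(0 - 1*(-26))*((-407 + 249) + 211) = (0 + 26)*(-158 + 211) = 26*53 = 1378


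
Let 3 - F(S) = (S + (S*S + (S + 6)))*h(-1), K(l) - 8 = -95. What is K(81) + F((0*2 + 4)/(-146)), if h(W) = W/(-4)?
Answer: -911115/10658 ≈ -85.486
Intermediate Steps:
K(l) = -87 (K(l) = 8 - 95 = -87)
h(W) = -W/4 (h(W) = W*(-¼) = -W/4)
F(S) = 3/2 - S/2 - S²/4 (F(S) = 3 - (S + (S*S + (S + 6)))*(-¼*(-1)) = 3 - (S + (S² + (6 + S)))/4 = 3 - (S + (6 + S + S²))/4 = 3 - (6 + S² + 2*S)/4 = 3 - (3/2 + S/2 + S²/4) = 3 + (-3/2 - S/2 - S²/4) = 3/2 - S/2 - S²/4)
K(81) + F((0*2 + 4)/(-146)) = -87 + (3/2 - (0*2 + 4)/(2*(-146)) - (0*2 + 4)²/21316/4) = -87 + (3/2 - (0 + 4)*(-1)/(2*146) - (0 + 4)²/21316/4) = -87 + (3/2 - 2*(-1)/146 - (4*(-1/146))²/4) = -87 + (3/2 - ½*(-2/73) - (-2/73)²/4) = -87 + (3/2 + 1/73 - ¼*4/5329) = -87 + (3/2 + 1/73 - 1/5329) = -87 + 16131/10658 = -911115/10658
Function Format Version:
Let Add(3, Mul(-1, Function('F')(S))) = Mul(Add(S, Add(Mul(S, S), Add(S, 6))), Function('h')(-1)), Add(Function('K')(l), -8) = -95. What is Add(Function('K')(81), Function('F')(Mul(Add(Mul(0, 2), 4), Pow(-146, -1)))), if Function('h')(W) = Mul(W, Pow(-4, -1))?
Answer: Rational(-911115, 10658) ≈ -85.486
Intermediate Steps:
Function('K')(l) = -87 (Function('K')(l) = Add(8, -95) = -87)
Function('h')(W) = Mul(Rational(-1, 4), W) (Function('h')(W) = Mul(W, Rational(-1, 4)) = Mul(Rational(-1, 4), W))
Function('F')(S) = Add(Rational(3, 2), Mul(Rational(-1, 2), S), Mul(Rational(-1, 4), Pow(S, 2))) (Function('F')(S) = Add(3, Mul(-1, Mul(Add(S, Add(Mul(S, S), Add(S, 6))), Mul(Rational(-1, 4), -1)))) = Add(3, Mul(-1, Mul(Add(S, Add(Pow(S, 2), Add(6, S))), Rational(1, 4)))) = Add(3, Mul(-1, Mul(Add(S, Add(6, S, Pow(S, 2))), Rational(1, 4)))) = Add(3, Mul(-1, Mul(Add(6, Pow(S, 2), Mul(2, S)), Rational(1, 4)))) = Add(3, Mul(-1, Add(Rational(3, 2), Mul(Rational(1, 2), S), Mul(Rational(1, 4), Pow(S, 2))))) = Add(3, Add(Rational(-3, 2), Mul(Rational(-1, 2), S), Mul(Rational(-1, 4), Pow(S, 2)))) = Add(Rational(3, 2), Mul(Rational(-1, 2), S), Mul(Rational(-1, 4), Pow(S, 2))))
Add(Function('K')(81), Function('F')(Mul(Add(Mul(0, 2), 4), Pow(-146, -1)))) = Add(-87, Add(Rational(3, 2), Mul(Rational(-1, 2), Mul(Add(Mul(0, 2), 4), Pow(-146, -1))), Mul(Rational(-1, 4), Pow(Mul(Add(Mul(0, 2), 4), Pow(-146, -1)), 2)))) = Add(-87, Add(Rational(3, 2), Mul(Rational(-1, 2), Mul(Add(0, 4), Rational(-1, 146))), Mul(Rational(-1, 4), Pow(Mul(Add(0, 4), Rational(-1, 146)), 2)))) = Add(-87, Add(Rational(3, 2), Mul(Rational(-1, 2), Mul(4, Rational(-1, 146))), Mul(Rational(-1, 4), Pow(Mul(4, Rational(-1, 146)), 2)))) = Add(-87, Add(Rational(3, 2), Mul(Rational(-1, 2), Rational(-2, 73)), Mul(Rational(-1, 4), Pow(Rational(-2, 73), 2)))) = Add(-87, Add(Rational(3, 2), Rational(1, 73), Mul(Rational(-1, 4), Rational(4, 5329)))) = Add(-87, Add(Rational(3, 2), Rational(1, 73), Rational(-1, 5329))) = Add(-87, Rational(16131, 10658)) = Rational(-911115, 10658)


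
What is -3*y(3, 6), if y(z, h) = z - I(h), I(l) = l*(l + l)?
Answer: 207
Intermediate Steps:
I(l) = 2*l² (I(l) = l*(2*l) = 2*l²)
y(z, h) = z - 2*h²
-3*y(3, 6) = -3*(3 - 2*6²) = -3*(3 - 2*36) = -3*(3 - 72) = -3*(-69) = 207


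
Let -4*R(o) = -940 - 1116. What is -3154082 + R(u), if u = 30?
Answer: -3153568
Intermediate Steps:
R(o) = 514 (R(o) = -(-940 - 1116)/4 = -1/4*(-2056) = 514)
-3154082 + R(u) = -3154082 + 514 = -3153568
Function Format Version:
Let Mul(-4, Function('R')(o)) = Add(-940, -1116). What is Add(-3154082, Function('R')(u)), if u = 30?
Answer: -3153568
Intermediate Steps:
Function('R')(o) = 514 (Function('R')(o) = Mul(Rational(-1, 4), Add(-940, -1116)) = Mul(Rational(-1, 4), -2056) = 514)
Add(-3154082, Function('R')(u)) = Add(-3154082, 514) = -3153568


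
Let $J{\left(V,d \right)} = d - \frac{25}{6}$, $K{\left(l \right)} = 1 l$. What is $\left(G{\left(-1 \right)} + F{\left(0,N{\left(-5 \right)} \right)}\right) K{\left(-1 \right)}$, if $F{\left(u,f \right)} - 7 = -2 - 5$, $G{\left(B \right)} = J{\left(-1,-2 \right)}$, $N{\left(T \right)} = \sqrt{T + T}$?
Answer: $\frac{37}{6} \approx 6.1667$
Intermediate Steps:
$N{\left(T \right)} = \sqrt{2} \sqrt{T}$ ($N{\left(T \right)} = \sqrt{2 T} = \sqrt{2} \sqrt{T}$)
$K{\left(l \right)} = l$
$J{\left(V,d \right)} = - \frac{25}{6} + d$ ($J{\left(V,d \right)} = d - \frac{25}{6} = - \frac{25}{6} + d$)
$G{\left(B \right)} = - \frac{37}{6}$ ($G{\left(B \right)} = - \frac{25}{6} - 2 = - \frac{37}{6}$)
$F{\left(u,f \right)} = 0$ ($F{\left(u,f \right)} = 7 - 7 = 0$)
$\left(G{\left(-1 \right)} + F{\left(0,N{\left(-5 \right)} \right)}\right) K{\left(-1 \right)} = \left(- \frac{37}{6} + 0\right) \left(-1\right) = \left(- \frac{37}{6}\right) \left(-1\right) = \frac{37}{6}$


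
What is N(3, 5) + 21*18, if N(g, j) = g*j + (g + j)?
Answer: 401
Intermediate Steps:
N(g, j) = g + j + g*j
N(3, 5) + 21*18 = (3 + 5 + 3*5) + 21*18 = (3 + 5 + 15) + 378 = 23 + 378 = 401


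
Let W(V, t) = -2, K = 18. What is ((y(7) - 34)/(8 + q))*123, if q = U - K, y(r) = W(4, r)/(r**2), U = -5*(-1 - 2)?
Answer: -205164/245 ≈ -837.40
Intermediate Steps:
U = 15 (U = -5*(-3) = 15)
y(r) = -2/r**2
q = -3 (q = 15 - 1*18 = 15 - 18 = -3)
((y(7) - 34)/(8 + q))*123 = ((-2/7**2 - 34)/(8 - 3))*123 = ((-2*1/49 - 34)/5)*123 = ((-2/49 - 34)*(1/5))*123 = -1668/49*1/5*123 = -1668/245*123 = -205164/245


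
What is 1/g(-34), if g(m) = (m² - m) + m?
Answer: 1/1156 ≈ 0.00086505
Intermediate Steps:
g(m) = m²
1/g(-34) = 1/((-34)²) = 1/1156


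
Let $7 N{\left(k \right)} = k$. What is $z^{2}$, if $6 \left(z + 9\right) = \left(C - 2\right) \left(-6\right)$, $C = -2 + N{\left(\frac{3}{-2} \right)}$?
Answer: $\frac{4489}{196} \approx 22.903$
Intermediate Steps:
$N{\left(k \right)} = \frac{k}{7}$
$C = - \frac{31}{14}$ ($C = -2 + \frac{3 \frac{1}{-2}}{7} = -2 + \frac{3 \left(- \frac{1}{2}\right)}{7} = -2 + \frac{1}{7} \left(- \frac{3}{2}\right) = -2 - \frac{3}{14} = - \frac{31}{14} \approx -2.2143$)
$z = - \frac{67}{14}$ ($z = -9 + \frac{\left(- \frac{31}{14} - 2\right) \left(-6\right)}{6} = -9 + \frac{\left(- \frac{59}{14}\right) \left(-6\right)}{6} = -9 + \frac{1}{6} \cdot \frac{177}{7} = -9 + \frac{59}{14} = - \frac{67}{14} \approx -4.7857$)
$z^{2} = \left(- \frac{67}{14}\right)^{2} = \frac{4489}{196}$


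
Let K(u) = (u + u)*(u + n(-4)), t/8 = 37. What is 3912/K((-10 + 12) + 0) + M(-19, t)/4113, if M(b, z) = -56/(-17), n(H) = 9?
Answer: 68383354/769131 ≈ 88.910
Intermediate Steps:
t = 296 (t = 8*37 = 296)
K(u) = 2*u*(9 + u) (K(u) = (u + u)*(u + 9) = (2*u)*(9 + u) = 2*u*(9 + u))
M(b, z) = 56/17 (M(b, z) = -56*(-1/17) = 56/17)
3912/K((-10 + 12) + 0) + M(-19, t)/4113 = 3912/((2*((-10 + 12) + 0)*(9 + ((-10 + 12) + 0)))) + (56/17)/4113 = 3912/((2*(2 + 0)*(9 + (2 + 0)))) + (56/17)*(1/4113) = 3912/((2*2*(9 + 2))) + 56/69921 = 3912/((2*2*11)) + 56/69921 = 3912/44 + 56/69921 = 3912*(1/44) + 56/69921 = 978/11 + 56/69921 = 68383354/769131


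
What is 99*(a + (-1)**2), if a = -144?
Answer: -14157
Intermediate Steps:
99*(a + (-1)**2) = 99*(-144 + (-1)**2) = 99*(-144 + 1) = 99*(-143) = -14157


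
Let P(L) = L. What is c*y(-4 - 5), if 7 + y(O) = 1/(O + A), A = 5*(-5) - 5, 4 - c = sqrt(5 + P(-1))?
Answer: -548/39 ≈ -14.051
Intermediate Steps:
c = 2 (c = 4 - sqrt(5 - 1) = 4 - sqrt(4) = 4 - 1*2 = 4 - 2 = 2)
A = -30 (A = -25 - 5 = -30)
y(O) = -7 + 1/(-30 + O) (y(O) = -7 + 1/(O - 30) = -7 + 1/(-30 + O))
c*y(-4 - 5) = 2*((211 - 7*(-4 - 5))/(-30 + (-4 - 5))) = 2*((211 - 7*(-9))/(-30 - 9)) = 2*((211 + 63)/(-39)) = 2*(-1/39*274) = 2*(-274/39) = -548/39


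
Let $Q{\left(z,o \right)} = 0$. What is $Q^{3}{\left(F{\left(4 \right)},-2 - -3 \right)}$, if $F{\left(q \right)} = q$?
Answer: $0$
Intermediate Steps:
$Q^{3}{\left(F{\left(4 \right)},-2 - -3 \right)} = 0^{3} = 0$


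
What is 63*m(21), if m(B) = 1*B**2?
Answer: 27783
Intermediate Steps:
m(B) = B**2
63*m(21) = 63*21**2 = 63*441 = 27783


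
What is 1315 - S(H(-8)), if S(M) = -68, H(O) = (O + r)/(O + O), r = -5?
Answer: 1383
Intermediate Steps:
H(O) = (-5 + O)/(2*O) (H(O) = (O - 5)/(O + O) = (-5 + O)/((2*O)) = (-5 + O)*(1/(2*O)) = (-5 + O)/(2*O))
1315 - S(H(-8)) = 1315 - 1*(-68) = 1315 + 68 = 1383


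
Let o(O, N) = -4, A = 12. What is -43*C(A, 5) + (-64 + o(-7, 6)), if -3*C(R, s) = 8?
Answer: 140/3 ≈ 46.667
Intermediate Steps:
C(R, s) = -8/3 (C(R, s) = -⅓*8 = -8/3)
-43*C(A, 5) + (-64 + o(-7, 6)) = -43*(-8/3) + (-64 - 4) = 344/3 - 68 = 140/3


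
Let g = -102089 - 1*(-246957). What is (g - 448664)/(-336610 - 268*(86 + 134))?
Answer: 151898/197785 ≈ 0.76800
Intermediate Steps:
g = 144868 (g = -102089 + 246957 = 144868)
(g - 448664)/(-336610 - 268*(86 + 134)) = (144868 - 448664)/(-336610 - 268*(86 + 134)) = -303796/(-336610 - 268*220) = -303796/(-336610 - 58960) = -303796/(-395570) = -303796*(-1/395570) = 151898/197785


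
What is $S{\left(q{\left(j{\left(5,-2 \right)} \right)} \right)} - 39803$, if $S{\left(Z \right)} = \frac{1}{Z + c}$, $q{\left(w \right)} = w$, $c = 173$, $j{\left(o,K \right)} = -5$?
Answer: $- \frac{6686903}{168} \approx -39803.0$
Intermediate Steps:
$S{\left(Z \right)} = \frac{1}{173 + Z}$ ($S{\left(Z \right)} = \frac{1}{Z + 173} = \frac{1}{173 + Z}$)
$S{\left(q{\left(j{\left(5,-2 \right)} \right)} \right)} - 39803 = \frac{1}{173 - 5} - 39803 = \frac{1}{168} - 39803 = - \frac{6686903}{168}$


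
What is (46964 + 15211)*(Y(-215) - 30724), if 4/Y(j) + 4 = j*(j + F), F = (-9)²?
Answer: -9171180783250/4801 ≈ -1.9103e+9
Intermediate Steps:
F = 81
Y(j) = 4/(-4 + j*(81 + j)) (Y(j) = 4/(-4 + j*(j + 81)) = 4/(-4 + j*(81 + j)))
(46964 + 15211)*(Y(-215) - 30724) = (46964 + 15211)*(4/(-4 + (-215)² + 81*(-215)) - 30724) = 62175*(4/(-4 + 46225 - 17415) - 30724) = 62175*(4/28806 - 30724) = 62175*(4*(1/28806) - 30724) = 62175*(2/14403 - 30724) = 62175*(-442517770/14403) = -9171180783250/4801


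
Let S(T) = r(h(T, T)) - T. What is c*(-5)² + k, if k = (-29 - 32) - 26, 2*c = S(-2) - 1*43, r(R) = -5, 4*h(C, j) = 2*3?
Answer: -662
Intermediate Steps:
h(C, j) = 3/2 (h(C, j) = (2*3)/4 = (¼)*6 = 3/2)
S(T) = -5 - T
c = -23 (c = ((-5 - 1*(-2)) - 1*43)/2 = ((-5 + 2) - 43)/2 = (-3 - 43)/2 = (½)*(-46) = -23)
k = -87 (k = -61 - 26 = -87)
c*(-5)² + k = -23*(-5)² - 87 = -23*25 - 87 = -575 - 87 = -662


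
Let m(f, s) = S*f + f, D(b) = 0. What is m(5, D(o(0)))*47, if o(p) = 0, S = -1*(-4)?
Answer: 1175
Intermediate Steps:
S = 4
m(f, s) = 5*f (m(f, s) = 4*f + f = 5*f)
m(5, D(o(0)))*47 = (5*5)*47 = 25*47 = 1175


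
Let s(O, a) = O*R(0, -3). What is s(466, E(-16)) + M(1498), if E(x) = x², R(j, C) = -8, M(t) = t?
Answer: -2230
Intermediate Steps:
s(O, a) = -8*O (s(O, a) = O*(-8) = -8*O)
s(466, E(-16)) + M(1498) = -8*466 + 1498 = -3728 + 1498 = -2230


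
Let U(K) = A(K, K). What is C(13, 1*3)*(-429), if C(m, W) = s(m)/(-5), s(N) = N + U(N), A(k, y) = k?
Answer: 11154/5 ≈ 2230.8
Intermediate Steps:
U(K) = K
s(N) = 2*N (s(N) = N + N = 2*N)
C(m, W) = -2*m/5 (C(m, W) = (2*m)/(-5) = (2*m)*(-1/5) = -2*m/5)
C(13, 1*3)*(-429) = -2/5*13*(-429) = -26/5*(-429) = 11154/5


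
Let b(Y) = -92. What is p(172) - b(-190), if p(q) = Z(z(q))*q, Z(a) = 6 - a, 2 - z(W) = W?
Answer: 30364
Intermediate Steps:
z(W) = 2 - W
p(q) = q*(4 + q) (p(q) = (6 - (2 - q))*q = (6 + (-2 + q))*q = (4 + q)*q = q*(4 + q))
p(172) - b(-190) = 172*(4 + 172) - 1*(-92) = 172*176 + 92 = 30272 + 92 = 30364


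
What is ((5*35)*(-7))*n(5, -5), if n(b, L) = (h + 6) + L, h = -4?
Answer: 3675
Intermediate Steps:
n(b, L) = 2 + L (n(b, L) = (-4 + 6) + L = 2 + L)
((5*35)*(-7))*n(5, -5) = ((5*35)*(-7))*(2 - 5) = (175*(-7))*(-3) = -1225*(-3) = 3675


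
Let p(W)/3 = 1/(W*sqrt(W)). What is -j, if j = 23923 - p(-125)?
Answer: -23923 + 3*I*sqrt(5)/3125 ≈ -23923.0 + 0.0021466*I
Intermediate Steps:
p(W) = 3/W**(3/2) (p(W) = 3/((W*sqrt(W))) = 3/(W**(3/2)) = 3/W**(3/2))
j = 23923 - 3*I*sqrt(5)/3125 (j = 23923 - 3/(-125)**(3/2) = 23923 - 3*I*sqrt(5)/3125 ≈ 23923.0 - 0.0021466*I)
-j = -(23923 - 3*I*sqrt(5)/3125) = -23923 + 3*I*sqrt(5)/3125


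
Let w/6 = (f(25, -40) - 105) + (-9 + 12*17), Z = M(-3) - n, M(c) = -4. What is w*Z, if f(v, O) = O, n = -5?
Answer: 300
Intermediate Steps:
Z = 1 (Z = -4 - 1*(-5) = -4 + 5 = 1)
w = 300 (w = 6*((-40 - 105) + (-9 + 12*17)) = 6*(-145 + (-9 + 204)) = 6*(-145 + 195) = 6*50 = 300)
w*Z = 300*1 = 300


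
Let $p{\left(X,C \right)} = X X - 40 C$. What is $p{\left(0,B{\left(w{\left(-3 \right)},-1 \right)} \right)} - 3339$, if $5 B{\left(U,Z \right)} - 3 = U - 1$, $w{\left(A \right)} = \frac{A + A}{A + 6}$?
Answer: $-3339$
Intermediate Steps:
$w{\left(A \right)} = \frac{2 A}{6 + A}$
$B{\left(U,Z \right)} = \frac{2}{5} + \frac{U}{5}$ ($B{\left(U,Z \right)} = \frac{3}{5} + \frac{U - 1}{5} = \frac{3}{5} + \frac{-1 + U}{5} = \frac{3}{5} + \left(- \frac{1}{5} + \frac{U}{5}\right) = \frac{2}{5} + \frac{U}{5}$)
$p{\left(X,C \right)} = X^{2} - 40 C$
$p{\left(0,B{\left(w{\left(-3 \right)},-1 \right)} \right)} - 3339 = \left(0^{2} - 40 \left(\frac{2}{5} + \frac{2 \left(-3\right) \frac{1}{6 - 3}}{5}\right)\right) - 3339 = \left(0 - 40 \left(\frac{2}{5} + \frac{2 \left(-3\right) \frac{1}{3}}{5}\right)\right) - 3339 = \left(0 - 40 \left(\frac{2}{5} + \frac{1}{5} \left(-2\right)\right)\right) - 3339 = \left(0 - 40 \left(\frac{2}{5} - \frac{2}{5}\right)\right) - 3339 = \left(0 - 0\right) - 3339 = \left(0 + 0\right) - 3339 = 0 - 3339 = -3339$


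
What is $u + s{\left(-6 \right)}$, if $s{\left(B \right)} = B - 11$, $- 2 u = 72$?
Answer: $-53$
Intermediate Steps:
$u = -36$ ($u = \left(- \frac{1}{2}\right) 72 = -36$)
$s{\left(B \right)} = -11 + B$
$u + s{\left(-6 \right)} = -36 - 17 = -53$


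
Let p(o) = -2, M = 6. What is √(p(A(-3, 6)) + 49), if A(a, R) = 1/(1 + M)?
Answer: √47 ≈ 6.8557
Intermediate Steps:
A(a, R) = ⅐ (A(a, R) = 1/(1 + 6) = 1/7 = ⅐)
√(p(A(-3, 6)) + 49) = √(-2 + 49) = √47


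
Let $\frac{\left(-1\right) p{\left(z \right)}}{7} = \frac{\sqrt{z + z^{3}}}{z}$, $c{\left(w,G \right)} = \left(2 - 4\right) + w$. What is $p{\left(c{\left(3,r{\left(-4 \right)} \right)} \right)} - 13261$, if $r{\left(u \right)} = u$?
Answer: $-13261 - 7 \sqrt{2} \approx -13271.0$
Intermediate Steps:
$c{\left(w,G \right)} = -2 + w$
$p{\left(z \right)} = - \frac{7 \sqrt{z + z^{3}}}{z}$ ($p{\left(z \right)} = - 7 \frac{\sqrt{z + z^{3}}}{z} = - \frac{7 \sqrt{z + z^{3}}}{z}$)
$p{\left(c{\left(3,r{\left(-4 \right)} \right)} \right)} - 13261 = - \frac{7 \sqrt{\left(-2 + 3\right) + \left(-2 + 3\right)^{3}}}{-2 + 3} - 13261 = - \frac{7 \sqrt{1 + 1^{3}}}{1} - 13261 = \left(-7\right) 1 \sqrt{1 + 1} - 13261 = \left(-7\right) 1 \sqrt{2} - 13261 = - 7 \sqrt{2} - 13261 = -13261 - 7 \sqrt{2}$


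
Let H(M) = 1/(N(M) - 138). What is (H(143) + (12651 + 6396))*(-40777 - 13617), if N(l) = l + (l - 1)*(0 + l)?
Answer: -21043059637492/20311 ≈ -1.0360e+9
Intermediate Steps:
N(l) = l + l*(-1 + l) (N(l) = l + (-1 + l)*l = l + l*(-1 + l))
H(M) = 1/(-138 + M**2) (H(M) = 1/(M**2 - 138) = 1/(-138 + M**2))
(H(143) + (12651 + 6396))*(-40777 - 13617) = (1/(-138 + 143**2) + (12651 + 6396))*(-40777 - 13617) = (1/(-138 + 20449) + 19047)*(-54394) = (1/20311 + 19047)*(-54394) = (386863618/20311)*(-54394) = -21043059637492/20311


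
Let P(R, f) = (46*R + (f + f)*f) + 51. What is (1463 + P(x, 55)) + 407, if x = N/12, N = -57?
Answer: 15505/2 ≈ 7752.5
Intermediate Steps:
x = -19/4 (x = -57/12 = -57*1/12 = -19/4 ≈ -4.7500)
P(R, f) = 51 + 2*f² + 46*R (P(R, f) = (46*R + (2*f)*f) + 51 = (46*R + 2*f²) + 51 = (2*f² + 46*R) + 51 = 51 + 2*f² + 46*R)
(1463 + P(x, 55)) + 407 = (1463 + (51 + 2*55² + 46*(-19/4))) + 407 = (1463 + (51 + 2*3025 - 437/2)) + 407 = (1463 + (51 + 6050 - 437/2)) + 407 = (1463 + 11765/2) + 407 = 14691/2 + 407 = 15505/2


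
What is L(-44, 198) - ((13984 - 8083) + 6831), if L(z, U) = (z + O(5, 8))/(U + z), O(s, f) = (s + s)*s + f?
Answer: -140051/11 ≈ -12732.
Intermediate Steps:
O(s, f) = f + 2*s**2 (O(s, f) = (2*s)*s + f = 2*s**2 + f = f + 2*s**2)
L(z, U) = (58 + z)/(U + z) (L(z, U) = (z + (8 + 2*5**2))/(U + z) = (z + (8 + 2*25))/(U + z) = (z + (8 + 50))/(U + z) = (z + 58)/(U + z) = (58 + z)/(U + z))
L(-44, 198) - ((13984 - 8083) + 6831) = (58 - 44)/(198 - 44) - ((13984 - 8083) + 6831) = 14/154 - (5901 + 6831) = (1/154)*14 - 1*12732 = 1/11 - 12732 = -140051/11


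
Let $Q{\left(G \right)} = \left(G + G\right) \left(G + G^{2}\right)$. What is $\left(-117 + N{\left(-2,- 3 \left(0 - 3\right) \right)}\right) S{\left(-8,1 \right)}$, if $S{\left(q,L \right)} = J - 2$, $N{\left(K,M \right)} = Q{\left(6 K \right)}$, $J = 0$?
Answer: $6570$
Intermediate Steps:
$Q{\left(G \right)} = 2 G \left(G + G^{2}\right)$
$N{\left(K,M \right)} = 72 K^{2} \left(1 + 6 K\right)$ ($N{\left(K,M \right)} = 2 \left(6 K\right)^{2} \left(1 + 6 K\right) = 2 \cdot 36 K^{2} \left(1 + 6 K\right) = 72 K^{2} \left(1 + 6 K\right)$)
$S{\left(q,L \right)} = -2$ ($S{\left(q,L \right)} = 0 - 2 = -2$)
$\left(-117 + N{\left(-2,- 3 \left(0 - 3\right) \right)}\right) S{\left(-8,1 \right)} = \left(-117 + \left(-2\right)^{2} \left(72 + 432 \left(-2\right)\right)\right) \left(-2\right) = \left(-117 + 4 \left(72 - 864\right)\right) \left(-2\right) = \left(-117 + 4 \left(-792\right)\right) \left(-2\right) = \left(-117 - 3168\right) \left(-2\right) = \left(-3285\right) \left(-2\right) = 6570$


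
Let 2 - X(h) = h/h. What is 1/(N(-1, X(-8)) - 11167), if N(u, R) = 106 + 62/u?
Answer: -1/11123 ≈ -8.9904e-5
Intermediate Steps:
X(h) = 1 (X(h) = 2 - h/h = 2 - 1*1 = 2 - 1 = 1)
1/(N(-1, X(-8)) - 11167) = 1/((106 + 62/(-1)) - 11167) = 1/((106 + 62*(-1)) - 11167) = 1/((106 - 62) - 11167) = 1/(44 - 11167) = 1/(-11123) = -1/11123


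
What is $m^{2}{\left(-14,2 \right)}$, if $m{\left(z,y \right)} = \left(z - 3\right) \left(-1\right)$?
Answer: $289$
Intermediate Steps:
$m{\left(z,y \right)} = 3 - z$ ($m{\left(z,y \right)} = \left(-3 + z\right) \left(-1\right) = 3 - z$)
$m^{2}{\left(-14,2 \right)} = \left(3 - -14\right)^{2} = \left(3 + 14\right)^{2} = 17^{2} = 289$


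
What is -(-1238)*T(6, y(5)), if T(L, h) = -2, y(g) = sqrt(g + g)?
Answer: -2476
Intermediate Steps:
y(g) = sqrt(2)*sqrt(g) (y(g) = sqrt(2*g) = sqrt(2)*sqrt(g))
-(-1238)*T(6, y(5)) = -(-1238)*(-2) = -619*4 = -2476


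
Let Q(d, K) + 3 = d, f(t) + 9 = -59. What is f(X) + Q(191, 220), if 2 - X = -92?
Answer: 120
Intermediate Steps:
X = 94 (X = 2 - 1*(-92) = 2 + 92 = 94)
f(t) = -68 (f(t) = -9 - 59 = -68)
Q(d, K) = -3 + d
f(X) + Q(191, 220) = -68 + (-3 + 191) = -68 + 188 = 120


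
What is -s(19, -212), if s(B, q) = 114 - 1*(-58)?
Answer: -172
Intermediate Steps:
s(B, q) = 172 (s(B, q) = 114 + 58 = 172)
-s(19, -212) = -1*172 = -172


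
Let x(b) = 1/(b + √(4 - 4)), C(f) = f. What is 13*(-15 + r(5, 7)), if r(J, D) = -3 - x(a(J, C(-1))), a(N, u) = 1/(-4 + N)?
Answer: -247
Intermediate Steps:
x(b) = 1/b (x(b) = 1/(b + √0) = 1/(b + 0) = 1/b)
r(J, D) = 1 - J (r(J, D) = -3 - 1/(1/(-4 + J)) = -3 - (-4 + J) = -3 + (4 - J) = 1 - J)
13*(-15 + r(5, 7)) = 13*(-15 + (1 - 1*5)) = 13*(-15 + (1 - 5)) = 13*(-15 - 4) = 13*(-19) = -247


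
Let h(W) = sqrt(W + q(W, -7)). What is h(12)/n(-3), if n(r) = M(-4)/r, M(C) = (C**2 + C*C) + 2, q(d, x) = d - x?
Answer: -3*sqrt(31)/34 ≈ -0.49127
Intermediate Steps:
M(C) = 2 + 2*C**2 (M(C) = (C**2 + C**2) + 2 = 2*C**2 + 2 = 2 + 2*C**2)
n(r) = 34/r (n(r) = (2 + 2*(-4)**2)/r = (2 + 2*16)/r = (2 + 32)/r = 34/r)
h(W) = sqrt(7 + 2*W) (h(W) = sqrt(W + (W - 1*(-7))) = sqrt(W + (W + 7)) = sqrt(W + (7 + W)) = sqrt(7 + 2*W))
h(12)/n(-3) = sqrt(7 + 2*12)/((34/(-3))) = sqrt(7 + 24)/((34*(-1/3))) = sqrt(31)/(-34/3) = sqrt(31)*(-3/34) = -3*sqrt(31)/34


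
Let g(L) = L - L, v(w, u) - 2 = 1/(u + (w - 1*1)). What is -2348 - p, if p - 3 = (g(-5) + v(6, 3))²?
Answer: -150753/64 ≈ -2355.5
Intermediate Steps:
v(w, u) = 2 + 1/(-1 + u + w) (v(w, u) = 2 + 1/(u + (w - 1*1)) = 2 + 1/(u + (w - 1)) = 2 + 1/(u + (-1 + w)) = 2 + 1/(-1 + u + w))
g(L) = 0
p = 481/64 (p = 3 + (0 + (-1 + 2*3 + 2*6)/(-1 + 3 + 6))² = 3 + (0 + (-1 + 6 + 12)/8)² = 3 + (0 + (⅛)*17)² = 3 + (0 + 17/8)² = 3 + (17/8)² = 3 + 289/64 = 481/64 ≈ 7.5156)
-2348 - p = -2348 - 1*481/64 = -2348 - 481/64 = -150753/64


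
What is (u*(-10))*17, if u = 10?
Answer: -1700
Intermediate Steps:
(u*(-10))*17 = (10*(-10))*17 = -100*17 = -1700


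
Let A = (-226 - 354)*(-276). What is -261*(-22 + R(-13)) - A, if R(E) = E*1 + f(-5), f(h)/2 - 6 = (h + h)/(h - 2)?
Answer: -1083759/7 ≈ -1.5482e+5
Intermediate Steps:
f(h) = 12 + 4*h/(-2 + h) (f(h) = 12 + 2*((h + h)/(h - 2)) = 12 + 2*((2*h)/(-2 + h)) = 12 + 2*(2*h/(-2 + h)) = 12 + 4*h/(-2 + h))
R(E) = 104/7 + E (R(E) = E*1 + 8*(-3 + 2*(-5))/(-2 - 5) = E + 8*(-3 - 10)/(-7) = E + 8*(-1/7)*(-13) = E + 104/7 = 104/7 + E)
A = 160080 (A = -580*(-276) = 160080)
-261*(-22 + R(-13)) - A = -261*(-22 + (104/7 - 13)) - 1*160080 = -261*(-22 + 13/7) - 160080 = -261*(-141/7) - 160080 = 36801/7 - 160080 = -1083759/7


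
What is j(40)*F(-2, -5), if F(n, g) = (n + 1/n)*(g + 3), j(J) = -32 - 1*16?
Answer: -240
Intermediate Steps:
j(J) = -48 (j(J) = -32 - 16 = -48)
F(n, g) = (3 + g)*(n + 1/n) (F(n, g) = (n + 1/n)*(3 + g) = (3 + g)*(n + 1/n))
j(40)*F(-2, -5) = -48*(3 - 5 + (-2)²*(3 - 5))/(-2) = -(-24)*(3 - 5 + 4*(-2)) = -(-24)*(3 - 5 - 8) = -(-24)*(-10) = -48*5 = -240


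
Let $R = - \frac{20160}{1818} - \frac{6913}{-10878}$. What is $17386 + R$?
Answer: $\frac{19090130561}{1098678} \approx 17376.0$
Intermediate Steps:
$R = - \frac{11485147}{1098678}$ ($R = \left(-20160\right) \frac{1}{1818} - - \frac{6913}{10878} = - \frac{1120}{101} + \frac{6913}{10878} = - \frac{11485147}{1098678} \approx -10.454$)
$17386 + R = 17386 - \frac{11485147}{1098678} = \frac{19090130561}{1098678}$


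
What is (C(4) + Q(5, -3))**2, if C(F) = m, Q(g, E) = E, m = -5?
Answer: 64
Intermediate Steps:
C(F) = -5
(C(4) + Q(5, -3))**2 = (-5 - 3)**2 = (-8)**2 = 64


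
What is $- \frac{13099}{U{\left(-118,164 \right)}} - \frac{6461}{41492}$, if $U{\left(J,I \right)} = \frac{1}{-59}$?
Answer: $\frac{32066712311}{41492} \approx 7.7284 \cdot 10^{5}$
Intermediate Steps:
$U{\left(J,I \right)} = - \frac{1}{59}$
$- \frac{13099}{U{\left(-118,164 \right)}} - \frac{6461}{41492} = - \frac{13099}{- \frac{1}{59}} - \frac{6461}{41492} = \left(-13099\right) \left(-59\right) - \frac{6461}{41492} = 772841 - \frac{6461}{41492} = \frac{32066712311}{41492}$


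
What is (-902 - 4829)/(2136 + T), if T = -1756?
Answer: -5731/380 ≈ -15.082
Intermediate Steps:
(-902 - 4829)/(2136 + T) = (-902 - 4829)/(2136 - 1756) = -5731/380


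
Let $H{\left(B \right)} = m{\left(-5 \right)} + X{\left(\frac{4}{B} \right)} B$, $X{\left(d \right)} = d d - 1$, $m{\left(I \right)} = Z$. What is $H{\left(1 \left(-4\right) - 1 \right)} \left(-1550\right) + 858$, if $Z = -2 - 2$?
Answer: $4268$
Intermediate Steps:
$Z = -4$ ($Z = -2 - 2 = -4$)
$m{\left(I \right)} = -4$
$X{\left(d \right)} = -1 + d^{2}$ ($X{\left(d \right)} = d^{2} - 1 = -1 + d^{2}$)
$H{\left(B \right)} = -4 + B \left(-1 + \frac{16}{B^{2}}\right)$ ($H{\left(B \right)} = -4 + \left(-1 + \left(\frac{4}{B}\right)^{2}\right) B = -4 + \left(-1 + \frac{16}{B^{2}}\right) B = -4 + B \left(-1 + \frac{16}{B^{2}}\right)$)
$H{\left(1 \left(-4\right) - 1 \right)} \left(-1550\right) + 858 = \left(-4 - \left(1 \left(-4\right) - 1\right) + \frac{16}{1 \left(-4\right) - 1}\right) \left(-1550\right) + 858 = \left(-4 - \left(-4 - 1\right) + \frac{16}{-4 - 1}\right) \left(-1550\right) + 858 = \left(-4 - -5 + \frac{16}{-5}\right) \left(-1550\right) + 858 = \left(-4 + 5 + 16 \left(- \frac{1}{5}\right)\right) \left(-1550\right) + 858 = \left(-4 + 5 - \frac{16}{5}\right) \left(-1550\right) + 858 = \left(- \frac{11}{5}\right) \left(-1550\right) + 858 = 3410 + 858 = 4268$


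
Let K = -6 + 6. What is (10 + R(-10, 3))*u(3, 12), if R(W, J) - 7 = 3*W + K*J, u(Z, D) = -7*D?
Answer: 1092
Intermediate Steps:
K = 0
R(W, J) = 7 + 3*W (R(W, J) = 7 + (3*W + 0*J) = 7 + (3*W + 0) = 7 + 3*W)
(10 + R(-10, 3))*u(3, 12) = (10 + (7 + 3*(-10)))*(-7*12) = (10 + (7 - 30))*(-84) = (10 - 23)*(-84) = -13*(-84) = 1092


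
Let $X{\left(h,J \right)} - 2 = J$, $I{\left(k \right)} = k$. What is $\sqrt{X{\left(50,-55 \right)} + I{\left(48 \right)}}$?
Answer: $i \sqrt{5} \approx 2.2361 i$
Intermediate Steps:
$X{\left(h,J \right)} = 2 + J$
$\sqrt{X{\left(50,-55 \right)} + I{\left(48 \right)}} = \sqrt{\left(2 - 55\right) + 48} = \sqrt{-53 + 48} = \sqrt{-5} = i \sqrt{5}$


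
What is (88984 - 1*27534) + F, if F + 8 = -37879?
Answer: 23563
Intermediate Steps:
F = -37887 (F = -8 - 37879 = -37887)
(88984 - 1*27534) + F = (88984 - 1*27534) - 37887 = (88984 - 27534) - 37887 = 61450 - 37887 = 23563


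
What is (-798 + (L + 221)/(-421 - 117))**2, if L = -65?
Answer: 46113267600/72361 ≈ 6.3727e+5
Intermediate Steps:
(-798 + (L + 221)/(-421 - 117))**2 = (-798 + (-65 + 221)/(-421 - 117))**2 = (-798 + 156/(-538))**2 = (-798 + 156*(-1/538))**2 = (-798 - 78/269)**2 = (-214740/269)**2 = 46113267600/72361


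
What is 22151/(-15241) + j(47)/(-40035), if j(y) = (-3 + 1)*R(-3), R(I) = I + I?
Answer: -295666059/203391145 ≈ -1.4537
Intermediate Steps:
R(I) = 2*I
j(y) = 12 (j(y) = (-3 + 1)*(2*(-3)) = -2*(-6) = 12)
22151/(-15241) + j(47)/(-40035) = 22151/(-15241) + 12/(-40035) = 22151*(-1/15241) + 12*(-1/40035) = -22151/15241 - 4/13345 = -295666059/203391145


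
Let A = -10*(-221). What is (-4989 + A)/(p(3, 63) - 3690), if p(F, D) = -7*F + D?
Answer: 2779/3648 ≈ 0.76179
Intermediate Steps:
p(F, D) = D - 7*F
A = 2210
(-4989 + A)/(p(3, 63) - 3690) = (-4989 + 2210)/((63 - 7*3) - 3690) = -2779/((63 - 21) - 3690) = -2779/(42 - 3690) = -2779/(-3648) = -2779*(-1/3648) = 2779/3648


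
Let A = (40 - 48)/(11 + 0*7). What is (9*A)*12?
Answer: -864/11 ≈ -78.545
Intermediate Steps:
A = -8/11 (A = -8/(11 + 0) = -8/11 ≈ -0.72727)
(9*A)*12 = (9*(-8/11))*12 = -72/11*12 = -864/11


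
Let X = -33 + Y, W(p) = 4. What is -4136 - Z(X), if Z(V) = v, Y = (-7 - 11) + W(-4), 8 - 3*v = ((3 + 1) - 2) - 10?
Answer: -12424/3 ≈ -4141.3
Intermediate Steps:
v = 16/3 (v = 8/3 - (((3 + 1) - 2) - 10)/3 = 8/3 - ((4 - 2) - 10)/3 = 8/3 - (2 - 10)/3 = 8/3 - ⅓*(-8) = 8/3 + 8/3 = 16/3 ≈ 5.3333)
Y = -14 (Y = (-7 - 11) + 4 = -18 + 4 = -14)
X = -47 (X = -33 - 14 = -47)
Z(V) = 16/3
-4136 - Z(X) = -4136 - 1*16/3 = -4136 - 16/3 = -12424/3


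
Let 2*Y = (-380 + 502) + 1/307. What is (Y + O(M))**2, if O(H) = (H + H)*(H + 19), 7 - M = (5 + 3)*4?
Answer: 49130939025/376996 ≈ 1.3032e+5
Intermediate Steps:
M = -25 (M = 7 - (5 + 3)*4 = 7 - 8*4 = 7 - 1*32 = 7 - 32 = -25)
O(H) = 2*H*(19 + H) (O(H) = (2*H)*(19 + H) = 2*H*(19 + H))
Y = 37455/614 (Y = ((-380 + 502) + 1/307)/2 = (122 + 1/307)/2 = (1/2)*(37455/307) = 37455/614 ≈ 61.002)
(Y + O(M))**2 = (37455/614 + 2*(-25)*(19 - 25))**2 = (37455/614 + 2*(-25)*(-6))**2 = (37455/614 + 300)**2 = (221655/614)**2 = 49130939025/376996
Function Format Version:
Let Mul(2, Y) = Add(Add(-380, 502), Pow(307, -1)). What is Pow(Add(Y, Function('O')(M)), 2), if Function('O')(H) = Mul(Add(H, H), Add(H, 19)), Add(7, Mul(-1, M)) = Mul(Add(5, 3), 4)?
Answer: Rational(49130939025, 376996) ≈ 1.3032e+5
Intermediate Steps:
M = -25 (M = Add(7, Mul(-1, Mul(Add(5, 3), 4))) = Add(7, Mul(-1, Mul(8, 4))) = Add(7, Mul(-1, 32)) = Add(7, -32) = -25)
Function('O')(H) = Mul(2, H, Add(19, H)) (Function('O')(H) = Mul(Mul(2, H), Add(19, H)) = Mul(2, H, Add(19, H)))
Y = Rational(37455, 614) (Y = Mul(Rational(1, 2), Add(Add(-380, 502), Pow(307, -1))) = Mul(Rational(1, 2), Add(122, Rational(1, 307))) = Mul(Rational(1, 2), Rational(37455, 307)) = Rational(37455, 614) ≈ 61.002)
Pow(Add(Y, Function('O')(M)), 2) = Pow(Add(Rational(37455, 614), Mul(2, -25, Add(19, -25))), 2) = Pow(Add(Rational(37455, 614), Mul(2, -25, -6)), 2) = Pow(Add(Rational(37455, 614), 300), 2) = Pow(Rational(221655, 614), 2) = Rational(49130939025, 376996)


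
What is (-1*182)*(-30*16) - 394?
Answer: 86966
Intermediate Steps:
(-1*182)*(-30*16) - 394 = -182*(-480) - 394 = 87360 - 394 = 86966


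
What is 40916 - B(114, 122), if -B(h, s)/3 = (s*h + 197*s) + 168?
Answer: 155246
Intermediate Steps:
B(h, s) = -504 - 591*s - 3*h*s (B(h, s) = -3*((s*h + 197*s) + 168) = -3*((h*s + 197*s) + 168) = -3*((197*s + h*s) + 168) = -3*(168 + 197*s + h*s) = -504 - 591*s - 3*h*s)
40916 - B(114, 122) = 40916 - (-504 - 591*122 - 3*114*122) = 40916 - (-504 - 72102 - 41724) = 40916 - 1*(-114330) = 40916 + 114330 = 155246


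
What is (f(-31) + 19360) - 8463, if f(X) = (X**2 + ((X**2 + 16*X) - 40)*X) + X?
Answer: -1348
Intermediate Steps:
f(X) = X + X**2 + X*(-40 + X**2 + 16*X) (f(X) = (X**2 + (-40 + X**2 + 16*X)*X) + X = (X**2 + X*(-40 + X**2 + 16*X)) + X = X + X**2 + X*(-40 + X**2 + 16*X))
(f(-31) + 19360) - 8463 = (-31*(-39 + (-31)**2 + 17*(-31)) + 19360) - 8463 = (-31*(-39 + 961 - 527) + 19360) - 8463 = (-31*395 + 19360) - 8463 = (-12245 + 19360) - 8463 = 7115 - 8463 = -1348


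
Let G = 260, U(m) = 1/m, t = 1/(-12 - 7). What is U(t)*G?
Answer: -4940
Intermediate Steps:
t = -1/19 (t = 1/(-19) = -1/19 ≈ -0.052632)
U(t)*G = 260/(-1/19) = -19*260 = -4940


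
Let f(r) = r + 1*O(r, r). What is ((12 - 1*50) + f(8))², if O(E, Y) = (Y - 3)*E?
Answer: 100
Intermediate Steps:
O(E, Y) = E*(-3 + Y) (O(E, Y) = (-3 + Y)*E = E*(-3 + Y))
f(r) = r + r*(-3 + r) (f(r) = r + 1*(r*(-3 + r)) = r + r*(-3 + r))
((12 - 1*50) + f(8))² = ((12 - 1*50) + 8*(-2 + 8))² = ((12 - 50) + 8*6)² = (-38 + 48)² = 10² = 100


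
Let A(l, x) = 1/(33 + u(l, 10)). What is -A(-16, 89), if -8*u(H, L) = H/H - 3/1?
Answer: -4/133 ≈ -0.030075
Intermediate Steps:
u(H, L) = ¼ (u(H, L) = -(H/H - 3/1)/8 = -(1 - 3*1)/8 = -(1 - 3)/8 = -⅛*(-2) = ¼)
A(l, x) = 4/133 (A(l, x) = 1/(33 + ¼) = 1/(133/4) = 4/133)
-A(-16, 89) = -1*4/133 = -4/133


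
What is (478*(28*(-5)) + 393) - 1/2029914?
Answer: -135044088679/2029914 ≈ -66527.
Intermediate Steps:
(478*(28*(-5)) + 393) - 1/2029914 = (478*(-140) + 393) - 1*1/2029914 = (-66920 + 393) - 1/2029914 = -66527 - 1/2029914 = -135044088679/2029914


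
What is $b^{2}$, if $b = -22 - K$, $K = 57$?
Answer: $6241$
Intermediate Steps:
$b = -79$ ($b = -22 - 57 = -79$)
$b^{2} = \left(-79\right)^{2} = 6241$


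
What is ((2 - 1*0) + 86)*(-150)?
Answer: -13200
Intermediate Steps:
((2 - 1*0) + 86)*(-150) = ((2 + 0) + 86)*(-150) = (2 + 86)*(-150) = 88*(-150) = -13200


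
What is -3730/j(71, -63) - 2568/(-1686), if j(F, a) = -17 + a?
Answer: 108237/2248 ≈ 48.148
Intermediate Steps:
-3730/j(71, -63) - 2568/(-1686) = -3730/(-17 - 63) - 2568/(-1686) = -3730/(-80) - 2568*(-1/1686) = -3730*(-1/80) + 428/281 = 373/8 + 428/281 = 108237/2248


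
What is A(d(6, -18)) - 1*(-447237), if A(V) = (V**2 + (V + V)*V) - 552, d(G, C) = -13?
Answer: 447192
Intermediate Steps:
A(V) = -552 + 3*V**2 (A(V) = (V**2 + (2*V)*V) - 552 = (V**2 + 2*V**2) - 552 = 3*V**2 - 552 = -552 + 3*V**2)
A(d(6, -18)) - 1*(-447237) = (-552 + 3*(-13)**2) - 1*(-447237) = (-552 + 3*169) + 447237 = (-552 + 507) + 447237 = -45 + 447237 = 447192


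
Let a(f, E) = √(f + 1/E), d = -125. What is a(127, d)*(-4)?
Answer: -4*√79370/25 ≈ -45.076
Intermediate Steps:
a(127, d)*(-4) = √(127 + 1/(-125))*(-4) = √(127 - 1/125)*(-4) = √(15874/125)*(-4) = (√79370/25)*(-4) = -4*√79370/25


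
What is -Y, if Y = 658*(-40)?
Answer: 26320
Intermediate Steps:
Y = -26320
-Y = -1*(-26320) = 26320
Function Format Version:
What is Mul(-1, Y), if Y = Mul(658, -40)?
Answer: 26320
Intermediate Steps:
Y = -26320
Mul(-1, Y) = Mul(-1, -26320) = 26320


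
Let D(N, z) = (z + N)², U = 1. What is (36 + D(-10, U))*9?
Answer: 1053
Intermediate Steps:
D(N, z) = (N + z)²
(36 + D(-10, U))*9 = (36 + (-10 + 1)²)*9 = (36 + (-9)²)*9 = (36 + 81)*9 = 117*9 = 1053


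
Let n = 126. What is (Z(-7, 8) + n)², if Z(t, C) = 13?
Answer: 19321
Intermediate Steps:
(Z(-7, 8) + n)² = (13 + 126)² = 139² = 19321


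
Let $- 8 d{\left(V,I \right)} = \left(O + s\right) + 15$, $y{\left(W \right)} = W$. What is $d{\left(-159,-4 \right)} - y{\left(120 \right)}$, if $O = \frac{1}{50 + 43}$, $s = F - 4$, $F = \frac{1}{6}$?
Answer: $- \frac{60213}{496} \approx -121.4$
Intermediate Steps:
$F = \frac{1}{6} \approx 0.16667$
$s = - \frac{23}{6}$ ($s = \frac{1}{6} - 4 = - \frac{23}{6} \approx -3.8333$)
$O = \frac{1}{93} \approx 0.010753$
$d{\left(V,I \right)} = - \frac{693}{496}$ ($d{\left(V,I \right)} = - \frac{\left(\frac{1}{93} - \frac{23}{6}\right) + 15}{8} = - \frac{- \frac{237}{62} + 15}{8} = \left(- \frac{1}{8}\right) \frac{693}{62} = - \frac{693}{496}$)
$d{\left(-159,-4 \right)} - y{\left(120 \right)} = - \frac{693}{496} - 120 = - \frac{60213}{496}$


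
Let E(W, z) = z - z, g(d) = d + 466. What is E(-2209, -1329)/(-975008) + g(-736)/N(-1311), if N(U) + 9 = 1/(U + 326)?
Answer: 132975/4433 ≈ 29.997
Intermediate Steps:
g(d) = 466 + d
N(U) = -9 + 1/(326 + U) (N(U) = -9 + 1/(U + 326) = -9 + 1/(326 + U))
E(W, z) = 0
E(-2209, -1329)/(-975008) + g(-736)/N(-1311) = 0/(-975008) + (466 - 736)/(((-2933 - 9*(-1311))/(326 - 1311))) = 0*(-1/975008) - 270*(-985/(-2933 + 11799)) = 0 - 270/((-1/985*8866)) = 0 - 270/(-8866/985) = 0 - 270*(-985/8866) = 0 + 132975/4433 = 132975/4433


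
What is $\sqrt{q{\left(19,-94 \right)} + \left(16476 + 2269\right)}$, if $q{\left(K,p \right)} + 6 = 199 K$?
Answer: $2 \sqrt{5630} \approx 150.07$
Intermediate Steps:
$q{\left(K,p \right)} = -6 + 199 K$
$\sqrt{q{\left(19,-94 \right)} + \left(16476 + 2269\right)} = \sqrt{\left(-6 + 199 \cdot 19\right) + \left(16476 + 2269\right)} = \sqrt{\left(-6 + 3781\right) + 18745} = \sqrt{3775 + 18745} = \sqrt{22520} = 2 \sqrt{5630}$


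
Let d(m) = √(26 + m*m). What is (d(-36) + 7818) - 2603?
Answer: 5215 + √1322 ≈ 5251.4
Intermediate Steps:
d(m) = √(26 + m²)
(d(-36) + 7818) - 2603 = (√(26 + (-36)²) + 7818) - 2603 = (√(26 + 1296) + 7818) - 2603 = (√1322 + 7818) - 2603 = (7818 + √1322) - 2603 = 5215 + √1322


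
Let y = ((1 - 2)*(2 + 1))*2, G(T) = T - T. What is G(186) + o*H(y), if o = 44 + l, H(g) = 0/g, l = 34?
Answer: 0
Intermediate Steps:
G(T) = 0
y = -6 (y = -1*3*2 = -3*2 = -6)
H(g) = 0
o = 78 (o = 44 + 34 = 78)
G(186) + o*H(y) = 0 + 78*0 = 0 + 0 = 0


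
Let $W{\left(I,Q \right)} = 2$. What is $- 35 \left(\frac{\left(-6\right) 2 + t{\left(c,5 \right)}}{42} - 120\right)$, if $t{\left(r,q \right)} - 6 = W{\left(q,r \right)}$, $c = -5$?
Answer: $\frac{12610}{3} \approx 4203.3$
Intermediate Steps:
$t{\left(r,q \right)} = 8$ ($t{\left(r,q \right)} = 6 + 2 = 8$)
$- 35 \left(\frac{\left(-6\right) 2 + t{\left(c,5 \right)}}{42} - 120\right) = - 35 \left(\frac{\left(-6\right) 2 + 8}{42} - 120\right) = - 35 \left(\left(-12 + 8\right) \frac{1}{42} - 120\right) = - 35 \left(\left(-4\right) \frac{1}{42} - 120\right) = - 35 \left(- \frac{2}{21} - 120\right) = \left(-35\right) \left(- \frac{2522}{21}\right) = \frac{12610}{3}$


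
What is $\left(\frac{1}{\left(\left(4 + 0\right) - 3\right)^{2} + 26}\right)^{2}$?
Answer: $\frac{1}{729} \approx 0.0013717$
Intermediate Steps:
$\left(\frac{1}{\left(\left(4 + 0\right) - 3\right)^{2} + 26}\right)^{2} = \left(\frac{1}{\left(4 - 3\right)^{2} + 26}\right)^{2} = \left(\frac{1}{1^{2} + 26}\right)^{2} = \left(\frac{1}{1 + 26}\right)^{2} = \left(\frac{1}{27}\right)^{2} = \frac{1}{729}$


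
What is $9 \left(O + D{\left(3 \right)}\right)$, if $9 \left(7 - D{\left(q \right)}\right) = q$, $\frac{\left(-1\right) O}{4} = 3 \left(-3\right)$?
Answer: $384$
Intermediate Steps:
$O = 36$ ($O = - 4 \cdot 3 \left(-3\right) = \left(-4\right) \left(-9\right) = 36$)
$D{\left(q \right)} = 7 - \frac{q}{9}$
$9 \left(O + D{\left(3 \right)}\right) = 9 \left(36 + \left(7 - \frac{1}{3}\right)\right) = 9 \left(36 + \frac{20}{3}\right) = 9 \cdot \frac{128}{3} = 384$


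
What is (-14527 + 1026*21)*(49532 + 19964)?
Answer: 487792424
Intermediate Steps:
(-14527 + 1026*21)*(49532 + 19964) = (-14527 + 21546)*69496 = 7019*69496 = 487792424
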